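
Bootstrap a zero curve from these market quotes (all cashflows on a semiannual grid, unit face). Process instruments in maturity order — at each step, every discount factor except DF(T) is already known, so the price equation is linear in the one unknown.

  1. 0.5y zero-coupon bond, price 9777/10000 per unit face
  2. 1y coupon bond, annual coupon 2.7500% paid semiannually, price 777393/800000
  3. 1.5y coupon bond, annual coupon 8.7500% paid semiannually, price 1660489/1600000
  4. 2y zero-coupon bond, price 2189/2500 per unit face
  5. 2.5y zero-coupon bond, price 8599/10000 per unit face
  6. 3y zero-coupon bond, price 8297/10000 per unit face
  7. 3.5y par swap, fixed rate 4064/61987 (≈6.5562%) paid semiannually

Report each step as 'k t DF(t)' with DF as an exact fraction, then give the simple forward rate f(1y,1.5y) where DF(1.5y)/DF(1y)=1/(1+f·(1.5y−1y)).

1 1/2 9777/10000
2 1 9453/10000
3 3/2 9137/10000
4 2 2189/2500
5 5/2 8599/10000
6 3 8297/10000
7 7/2 498/625
f(1y,1.5y) = ((9453/10000)/(9137/10000) − 1)/(1/2) = 632/9137 ≈ 6.9169%

step 1 [0.5y] zero: DF = P = 9777/10000 ≈ 0.977700
step 2 [1y] bond c/2=11/800: DF=(777393/800000 − 11/800·(0.977700))/(1+11/800) = 9453/10000 ≈ 0.945300
step 3 [1.5y] bond c/2=7/160: DF=(1660489/1600000 − 7/160·(0.977700+0.945300))/(1+7/160) = 9137/10000 ≈ 0.913700
step 4 [2y] zero: DF = P = 2189/2500 ≈ 0.875600
step 5 [2.5y] zero: DF = P = 8599/10000 ≈ 0.859900
step 6 [3y] zero: DF = P = 8297/10000 ≈ 0.829700
step 7 [3.5y] swap r/2=2032/61987: DF=(1 − 2032/61987·(0.977700+0.945300+0.913700+0.875600+0.859900+0.829700))/(1+2032/61987) = 498/625 ≈ 0.796800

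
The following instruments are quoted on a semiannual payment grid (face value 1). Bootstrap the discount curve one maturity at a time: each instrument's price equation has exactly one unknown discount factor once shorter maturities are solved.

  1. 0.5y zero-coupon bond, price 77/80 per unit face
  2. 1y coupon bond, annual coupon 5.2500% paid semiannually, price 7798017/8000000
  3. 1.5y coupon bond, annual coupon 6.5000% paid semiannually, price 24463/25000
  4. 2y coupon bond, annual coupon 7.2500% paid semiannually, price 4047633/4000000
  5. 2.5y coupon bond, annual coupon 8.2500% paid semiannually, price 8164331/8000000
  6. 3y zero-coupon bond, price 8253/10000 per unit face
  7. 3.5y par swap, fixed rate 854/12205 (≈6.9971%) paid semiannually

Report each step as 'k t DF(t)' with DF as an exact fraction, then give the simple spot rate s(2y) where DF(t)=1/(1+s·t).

step 1 [0.5y] zero: DF = P = 77/80 ≈ 0.962500
step 2 [1y] bond c/2=21/800: DF=(7798017/8000000 − 21/800·(0.962500))/(1+21/800) = 2313/2500 ≈ 0.925200
step 3 [1.5y] bond c/2=13/400: DF=(24463/25000 − 13/400·(0.962500+0.925200))/(1+13/400) = 8883/10000 ≈ 0.888300
step 4 [2y] bond c/2=29/800: DF=(4047633/4000000 − 29/800·(0.962500+0.925200+0.888300))/(1+29/800) = 4397/5000 ≈ 0.879400
step 5 [2.5y] bond c/2=33/800: DF=(8164331/8000000 − 33/800·(0.962500+0.925200+0.888300+0.879400))/(1+33/800) = 8353/10000 ≈ 0.835300
step 6 [3y] zero: DF = P = 8253/10000 ≈ 0.825300
step 7 [3.5y] swap r/2=427/12205: DF=(1 − 427/12205·(0.962500+0.925200+0.888300+0.879400+0.835300+0.825300))/(1+427/12205) = 1573/2000 ≈ 0.786500

1 1/2 77/80
2 1 2313/2500
3 3/2 8883/10000
4 2 4397/5000
5 5/2 8353/10000
6 3 8253/10000
7 7/2 1573/2000
s(2y) = (1/(4397/5000) − 1)/(2) = 603/8794 ≈ 6.8569%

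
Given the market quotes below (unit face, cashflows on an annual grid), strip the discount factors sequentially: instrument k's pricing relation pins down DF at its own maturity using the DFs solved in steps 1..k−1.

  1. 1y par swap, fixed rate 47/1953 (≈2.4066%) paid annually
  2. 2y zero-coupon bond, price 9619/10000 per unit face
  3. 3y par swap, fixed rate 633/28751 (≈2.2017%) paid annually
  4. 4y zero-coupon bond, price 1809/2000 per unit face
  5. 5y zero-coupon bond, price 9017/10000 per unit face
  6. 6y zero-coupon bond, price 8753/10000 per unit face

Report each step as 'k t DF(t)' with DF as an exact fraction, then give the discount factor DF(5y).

step 1 [1y] swap r/1=47/1953: DF=(1 − 47/1953·(0))/(1+47/1953) = 1953/2000 ≈ 0.976500
step 2 [2y] zero: DF = P = 9619/10000 ≈ 0.961900
step 3 [3y] swap r/1=633/28751: DF=(1 − 633/28751·(0.976500+0.961900))/(1+633/28751) = 9367/10000 ≈ 0.936700
step 4 [4y] zero: DF = P = 1809/2000 ≈ 0.904500
step 5 [5y] zero: DF = P = 9017/10000 ≈ 0.901700
step 6 [6y] zero: DF = P = 8753/10000 ≈ 0.875300

1 1 1953/2000
2 2 9619/10000
3 3 9367/10000
4 4 1809/2000
5 5 9017/10000
6 6 8753/10000
DF(5y) = 9017/10000 ≈ 0.901700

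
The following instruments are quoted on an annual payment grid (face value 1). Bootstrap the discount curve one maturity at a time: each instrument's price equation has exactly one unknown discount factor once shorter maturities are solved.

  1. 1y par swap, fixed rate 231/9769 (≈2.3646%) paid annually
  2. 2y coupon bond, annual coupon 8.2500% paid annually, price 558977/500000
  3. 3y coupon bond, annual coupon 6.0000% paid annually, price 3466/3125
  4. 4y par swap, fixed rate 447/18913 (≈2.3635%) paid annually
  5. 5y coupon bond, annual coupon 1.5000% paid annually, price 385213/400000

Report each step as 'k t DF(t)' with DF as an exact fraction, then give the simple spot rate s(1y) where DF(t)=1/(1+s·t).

1 1 9769/10000
2 2 9583/10000
3 3 1171/1250
4 4 4553/5000
5 5 8929/10000
s(1y) = (1/(9769/10000) − 1)/(1) = 231/9769 ≈ 2.3646%

step 1 [1y] swap r/1=231/9769: DF=(1 − 231/9769·(0))/(1+231/9769) = 9769/10000 ≈ 0.976900
step 2 [2y] bond c/1=33/400: DF=(558977/500000 − 33/400·(0.976900))/(1+33/400) = 9583/10000 ≈ 0.958300
step 3 [3y] bond c/1=3/50: DF=(3466/3125 − 3/50·(0.976900+0.958300))/(1+3/50) = 1171/1250 ≈ 0.936800
step 4 [4y] swap r/1=447/18913: DF=(1 − 447/18913·(0.976900+0.958300+0.936800))/(1+447/18913) = 4553/5000 ≈ 0.910600
step 5 [5y] bond c/1=3/200: DF=(385213/400000 − 3/200·(0.976900+0.958300+0.936800+0.910600))/(1+3/200) = 8929/10000 ≈ 0.892900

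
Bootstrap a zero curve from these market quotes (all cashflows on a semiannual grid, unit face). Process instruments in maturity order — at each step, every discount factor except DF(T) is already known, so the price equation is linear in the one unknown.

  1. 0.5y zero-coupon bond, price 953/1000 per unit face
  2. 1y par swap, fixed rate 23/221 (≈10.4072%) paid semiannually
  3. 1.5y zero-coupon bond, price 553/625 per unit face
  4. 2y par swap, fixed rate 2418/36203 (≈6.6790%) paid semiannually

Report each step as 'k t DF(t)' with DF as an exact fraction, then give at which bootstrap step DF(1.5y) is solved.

1 1/2 953/1000
2 1 4517/5000
3 3/2 553/625
4 2 8791/10000
DF(1.5y) is solved at step 3

step 1 [0.5y] zero: DF = P = 953/1000 ≈ 0.953000
step 2 [1y] swap r/2=23/442: DF=(1 − 23/442·(0.953000))/(1+23/442) = 4517/5000 ≈ 0.903400
step 3 [1.5y] zero: DF = P = 553/625 ≈ 0.884800
step 4 [2y] swap r/2=1209/36203: DF=(1 − 1209/36203·(0.953000+0.903400+0.884800))/(1+1209/36203) = 8791/10000 ≈ 0.879100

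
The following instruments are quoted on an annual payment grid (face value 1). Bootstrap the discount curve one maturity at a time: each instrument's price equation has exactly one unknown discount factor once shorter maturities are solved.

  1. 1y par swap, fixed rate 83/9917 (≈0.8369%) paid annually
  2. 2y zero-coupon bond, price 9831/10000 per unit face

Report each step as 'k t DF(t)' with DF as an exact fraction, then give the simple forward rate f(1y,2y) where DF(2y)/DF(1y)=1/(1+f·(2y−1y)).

step 1 [1y] swap r/1=83/9917: DF=(1 − 83/9917·(0))/(1+83/9917) = 9917/10000 ≈ 0.991700
step 2 [2y] zero: DF = P = 9831/10000 ≈ 0.983100

1 1 9917/10000
2 2 9831/10000
f(1y,2y) = ((9917/10000)/(9831/10000) − 1)/(1) = 86/9831 ≈ 0.8748%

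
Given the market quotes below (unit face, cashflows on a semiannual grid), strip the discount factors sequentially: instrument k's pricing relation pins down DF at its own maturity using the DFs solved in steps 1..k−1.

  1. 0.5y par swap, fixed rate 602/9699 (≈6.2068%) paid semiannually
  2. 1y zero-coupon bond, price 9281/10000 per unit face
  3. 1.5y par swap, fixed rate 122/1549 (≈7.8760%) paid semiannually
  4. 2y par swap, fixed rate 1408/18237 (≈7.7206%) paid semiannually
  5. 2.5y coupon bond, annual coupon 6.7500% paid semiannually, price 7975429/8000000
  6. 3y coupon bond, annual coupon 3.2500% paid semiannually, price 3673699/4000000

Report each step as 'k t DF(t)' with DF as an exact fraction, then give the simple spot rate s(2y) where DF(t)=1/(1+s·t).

1 1/2 9699/10000
2 1 9281/10000
3 3/2 4451/5000
4 2 537/625
5 5/2 8453/10000
6 3 8319/10000
s(2y) = (1/(537/625) − 1)/(2) = 44/537 ≈ 8.1937%

step 1 [0.5y] swap r/2=301/9699: DF=(1 − 301/9699·(0))/(1+301/9699) = 9699/10000 ≈ 0.969900
step 2 [1y] zero: DF = P = 9281/10000 ≈ 0.928100
step 3 [1.5y] swap r/2=61/1549: DF=(1 − 61/1549·(0.969900+0.928100))/(1+61/1549) = 4451/5000 ≈ 0.890200
step 4 [2y] swap r/2=704/18237: DF=(1 − 704/18237·(0.969900+0.928100+0.890200))/(1+704/18237) = 537/625 ≈ 0.859200
step 5 [2.5y] bond c/2=27/800: DF=(7975429/8000000 − 27/800·(0.969900+0.928100+0.890200+0.859200))/(1+27/800) = 8453/10000 ≈ 0.845300
step 6 [3y] bond c/2=13/800: DF=(3673699/4000000 − 13/800·(0.969900+0.928100+0.890200+0.859200+0.845300))/(1+13/800) = 8319/10000 ≈ 0.831900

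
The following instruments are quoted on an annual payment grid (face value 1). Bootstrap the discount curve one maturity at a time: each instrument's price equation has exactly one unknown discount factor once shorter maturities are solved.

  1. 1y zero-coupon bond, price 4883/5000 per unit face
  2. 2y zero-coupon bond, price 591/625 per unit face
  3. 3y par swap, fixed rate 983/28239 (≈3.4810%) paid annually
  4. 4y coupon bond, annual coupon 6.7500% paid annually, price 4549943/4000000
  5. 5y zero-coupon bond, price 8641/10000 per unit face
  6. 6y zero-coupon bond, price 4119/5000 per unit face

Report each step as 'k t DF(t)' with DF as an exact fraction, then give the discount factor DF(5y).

step 1 [1y] zero: DF = P = 4883/5000 ≈ 0.976600
step 2 [2y] zero: DF = P = 591/625 ≈ 0.945600
step 3 [3y] swap r/1=983/28239: DF=(1 − 983/28239·(0.976600+0.945600))/(1+983/28239) = 9017/10000 ≈ 0.901700
step 4 [4y] bond c/1=27/400: DF=(4549943/4000000 − 27/400·(0.976600+0.945600+0.901700))/(1+27/400) = 887/1000 ≈ 0.887000
step 5 [5y] zero: DF = P = 8641/10000 ≈ 0.864100
step 6 [6y] zero: DF = P = 4119/5000 ≈ 0.823800

1 1 4883/5000
2 2 591/625
3 3 9017/10000
4 4 887/1000
5 5 8641/10000
6 6 4119/5000
DF(5y) = 8641/10000 ≈ 0.864100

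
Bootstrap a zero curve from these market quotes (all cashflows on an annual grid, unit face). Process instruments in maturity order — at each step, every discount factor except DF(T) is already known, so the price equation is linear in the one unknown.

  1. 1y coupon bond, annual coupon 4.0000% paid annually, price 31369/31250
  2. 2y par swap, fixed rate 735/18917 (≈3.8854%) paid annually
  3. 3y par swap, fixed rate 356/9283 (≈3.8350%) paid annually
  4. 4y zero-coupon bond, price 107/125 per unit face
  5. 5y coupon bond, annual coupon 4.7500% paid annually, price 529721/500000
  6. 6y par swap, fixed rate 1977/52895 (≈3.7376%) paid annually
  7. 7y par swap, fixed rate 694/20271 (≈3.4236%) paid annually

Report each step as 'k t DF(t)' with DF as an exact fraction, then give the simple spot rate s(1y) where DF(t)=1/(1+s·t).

1 1 2413/2500
2 2 1853/2000
3 3 2233/2500
4 4 107/125
5 5 8463/10000
6 6 8023/10000
7 7 3959/5000
s(1y) = (1/(2413/2500) − 1)/(1) = 87/2413 ≈ 3.6055%

step 1 [1y] bond c/1=1/25: DF=(31369/31250 − 1/25·(0))/(1+1/25) = 2413/2500 ≈ 0.965200
step 2 [2y] swap r/1=735/18917: DF=(1 − 735/18917·(0.965200))/(1+735/18917) = 1853/2000 ≈ 0.926500
step 3 [3y] swap r/1=356/9283: DF=(1 − 356/9283·(0.965200+0.926500))/(1+356/9283) = 2233/2500 ≈ 0.893200
step 4 [4y] zero: DF = P = 107/125 ≈ 0.856000
step 5 [5y] bond c/1=19/400: DF=(529721/500000 − 19/400·(0.965200+0.926500+0.893200+0.856000))/(1+19/400) = 8463/10000 ≈ 0.846300
step 6 [6y] swap r/1=1977/52895: DF=(1 − 1977/52895·(0.965200+0.926500+0.893200+0.856000+0.846300))/(1+1977/52895) = 8023/10000 ≈ 0.802300
step 7 [7y] swap r/1=694/20271: DF=(1 − 694/20271·(0.965200+0.926500+0.893200+0.856000+0.846300+0.802300))/(1+694/20271) = 3959/5000 ≈ 0.791800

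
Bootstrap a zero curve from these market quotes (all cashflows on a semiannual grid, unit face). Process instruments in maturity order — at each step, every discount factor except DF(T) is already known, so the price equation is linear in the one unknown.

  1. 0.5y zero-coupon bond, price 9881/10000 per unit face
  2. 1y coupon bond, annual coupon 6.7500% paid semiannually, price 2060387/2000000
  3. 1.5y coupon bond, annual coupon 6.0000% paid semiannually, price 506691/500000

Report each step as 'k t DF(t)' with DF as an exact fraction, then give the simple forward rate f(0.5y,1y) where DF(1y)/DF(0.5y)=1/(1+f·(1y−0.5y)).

step 1 [0.5y] zero: DF = P = 9881/10000 ≈ 0.988100
step 2 [1y] bond c/2=27/800: DF=(2060387/2000000 − 27/800·(0.988100))/(1+27/800) = 9643/10000 ≈ 0.964300
step 3 [1.5y] bond c/2=3/100: DF=(506691/500000 − 3/100·(0.988100+0.964300))/(1+3/100) = 927/1000 ≈ 0.927000

1 1/2 9881/10000
2 1 9643/10000
3 3/2 927/1000
f(0.5y,1y) = ((9881/10000)/(9643/10000) − 1)/(1/2) = 476/9643 ≈ 4.9362%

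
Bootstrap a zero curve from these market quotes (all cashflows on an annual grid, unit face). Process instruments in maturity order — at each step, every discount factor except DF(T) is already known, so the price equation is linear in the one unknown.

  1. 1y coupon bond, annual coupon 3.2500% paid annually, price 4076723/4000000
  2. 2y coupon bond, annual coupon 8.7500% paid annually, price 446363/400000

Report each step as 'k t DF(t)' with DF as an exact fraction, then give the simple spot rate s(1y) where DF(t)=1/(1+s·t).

1 1 9871/10000
2 2 9467/10000
s(1y) = (1/(9871/10000) − 1)/(1) = 129/9871 ≈ 1.3069%

step 1 [1y] bond c/1=13/400: DF=(4076723/4000000 − 13/400·(0))/(1+13/400) = 9871/10000 ≈ 0.987100
step 2 [2y] bond c/1=7/80: DF=(446363/400000 − 7/80·(0.987100))/(1+7/80) = 9467/10000 ≈ 0.946700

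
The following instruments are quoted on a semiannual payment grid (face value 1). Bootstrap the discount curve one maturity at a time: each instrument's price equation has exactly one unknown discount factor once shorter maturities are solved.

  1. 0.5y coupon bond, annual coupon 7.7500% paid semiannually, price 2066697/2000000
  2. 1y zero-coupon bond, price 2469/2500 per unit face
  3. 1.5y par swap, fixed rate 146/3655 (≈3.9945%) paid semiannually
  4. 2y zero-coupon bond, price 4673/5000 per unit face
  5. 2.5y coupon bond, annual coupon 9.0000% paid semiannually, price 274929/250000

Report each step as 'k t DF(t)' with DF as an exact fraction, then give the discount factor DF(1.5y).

1 1/2 2487/2500
2 1 2469/2500
3 3/2 1177/1250
4 2 4673/5000
5 5/2 4431/5000
DF(1.5y) = 1177/1250 ≈ 0.941600

step 1 [0.5y] bond c/2=31/800: DF=(2066697/2000000 − 31/800·(0))/(1+31/800) = 2487/2500 ≈ 0.994800
step 2 [1y] zero: DF = P = 2469/2500 ≈ 0.987600
step 3 [1.5y] swap r/2=73/3655: DF=(1 − 73/3655·(0.994800+0.987600))/(1+73/3655) = 1177/1250 ≈ 0.941600
step 4 [2y] zero: DF = P = 4673/5000 ≈ 0.934600
step 5 [2.5y] bond c/2=9/200: DF=(274929/250000 − 9/200·(0.994800+0.987600+0.941600+0.934600))/(1+9/200) = 4431/5000 ≈ 0.886200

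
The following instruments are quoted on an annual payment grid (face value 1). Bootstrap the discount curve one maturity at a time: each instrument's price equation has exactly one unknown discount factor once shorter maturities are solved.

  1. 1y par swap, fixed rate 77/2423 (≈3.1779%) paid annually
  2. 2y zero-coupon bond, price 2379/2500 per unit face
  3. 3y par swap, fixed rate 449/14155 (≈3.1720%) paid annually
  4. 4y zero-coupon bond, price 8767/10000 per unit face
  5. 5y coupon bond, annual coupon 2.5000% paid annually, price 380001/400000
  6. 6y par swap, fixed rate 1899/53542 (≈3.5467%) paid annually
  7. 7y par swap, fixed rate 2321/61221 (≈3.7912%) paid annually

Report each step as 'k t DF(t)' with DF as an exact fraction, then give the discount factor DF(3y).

1 1 2423/2500
2 2 2379/2500
3 3 4551/5000
4 4 8767/10000
5 5 2091/2500
6 6 8101/10000
7 7 7679/10000
DF(3y) = 4551/5000 ≈ 0.910200

step 1 [1y] swap r/1=77/2423: DF=(1 − 77/2423·(0))/(1+77/2423) = 2423/2500 ≈ 0.969200
step 2 [2y] zero: DF = P = 2379/2500 ≈ 0.951600
step 3 [3y] swap r/1=449/14155: DF=(1 − 449/14155·(0.969200+0.951600))/(1+449/14155) = 4551/5000 ≈ 0.910200
step 4 [4y] zero: DF = P = 8767/10000 ≈ 0.876700
step 5 [5y] bond c/1=1/40: DF=(380001/400000 − 1/40·(0.969200+0.951600+0.910200+0.876700))/(1+1/40) = 2091/2500 ≈ 0.836400
step 6 [6y] swap r/1=1899/53542: DF=(1 − 1899/53542·(0.969200+0.951600+0.910200+0.876700+0.836400))/(1+1899/53542) = 8101/10000 ≈ 0.810100
step 7 [7y] swap r/1=2321/61221: DF=(1 − 2321/61221·(0.969200+0.951600+0.910200+0.876700+0.836400+0.810100))/(1+2321/61221) = 7679/10000 ≈ 0.767900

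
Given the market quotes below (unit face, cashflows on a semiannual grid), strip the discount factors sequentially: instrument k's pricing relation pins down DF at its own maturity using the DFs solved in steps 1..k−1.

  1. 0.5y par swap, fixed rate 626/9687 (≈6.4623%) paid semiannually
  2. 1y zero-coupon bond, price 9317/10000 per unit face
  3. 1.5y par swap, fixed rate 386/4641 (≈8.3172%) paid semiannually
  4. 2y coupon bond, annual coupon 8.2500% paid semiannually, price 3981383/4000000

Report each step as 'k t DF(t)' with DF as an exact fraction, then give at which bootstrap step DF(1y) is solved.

step 1 [0.5y] swap r/2=313/9687: DF=(1 − 313/9687·(0))/(1+313/9687) = 9687/10000 ≈ 0.968700
step 2 [1y] zero: DF = P = 9317/10000 ≈ 0.931700
step 3 [1.5y] swap r/2=193/4641: DF=(1 − 193/4641·(0.968700+0.931700))/(1+193/4641) = 4421/5000 ≈ 0.884200
step 4 [2y] bond c/2=33/800: DF=(3981383/4000000 − 33/800·(0.968700+0.931700+0.884200))/(1+33/800) = 1057/1250 ≈ 0.845600

1 1/2 9687/10000
2 1 9317/10000
3 3/2 4421/5000
4 2 1057/1250
DF(1y) is solved at step 2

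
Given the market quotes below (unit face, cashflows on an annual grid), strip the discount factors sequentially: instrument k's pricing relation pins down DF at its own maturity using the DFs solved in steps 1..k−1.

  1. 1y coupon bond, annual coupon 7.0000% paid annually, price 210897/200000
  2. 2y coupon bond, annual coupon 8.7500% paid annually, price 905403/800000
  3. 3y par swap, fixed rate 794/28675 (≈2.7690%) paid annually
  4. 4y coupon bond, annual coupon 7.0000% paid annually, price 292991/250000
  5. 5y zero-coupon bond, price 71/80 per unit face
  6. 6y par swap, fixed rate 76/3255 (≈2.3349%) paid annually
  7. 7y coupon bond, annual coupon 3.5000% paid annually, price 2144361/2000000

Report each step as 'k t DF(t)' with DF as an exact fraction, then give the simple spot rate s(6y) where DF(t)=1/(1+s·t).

1 1 1971/2000
2 2 4807/5000
3 3 4603/5000
4 4 9077/10000
5 5 71/80
6 6 2177/2500
7 7 1061/1250
s(6y) = (1/(2177/2500) − 1)/(6) = 323/13062 ≈ 2.4728%

step 1 [1y] bond c/1=7/100: DF=(210897/200000 − 7/100·(0))/(1+7/100) = 1971/2000 ≈ 0.985500
step 2 [2y] bond c/1=7/80: DF=(905403/800000 − 7/80·(0.985500))/(1+7/80) = 4807/5000 ≈ 0.961400
step 3 [3y] swap r/1=794/28675: DF=(1 − 794/28675·(0.985500+0.961400))/(1+794/28675) = 4603/5000 ≈ 0.920600
step 4 [4y] bond c/1=7/100: DF=(292991/250000 − 7/100·(0.985500+0.961400+0.920600))/(1+7/100) = 9077/10000 ≈ 0.907700
step 5 [5y] zero: DF = P = 71/80 ≈ 0.887500
step 6 [6y] swap r/1=76/3255: DF=(1 − 76/3255·(0.985500+0.961400+0.920600+0.907700+0.887500))/(1+76/3255) = 2177/2500 ≈ 0.870800
step 7 [7y] bond c/1=7/200: DF=(2144361/2000000 − 7/200·(0.985500+0.961400+0.920600+0.907700+0.887500+0.870800))/(1+7/200) = 1061/1250 ≈ 0.848800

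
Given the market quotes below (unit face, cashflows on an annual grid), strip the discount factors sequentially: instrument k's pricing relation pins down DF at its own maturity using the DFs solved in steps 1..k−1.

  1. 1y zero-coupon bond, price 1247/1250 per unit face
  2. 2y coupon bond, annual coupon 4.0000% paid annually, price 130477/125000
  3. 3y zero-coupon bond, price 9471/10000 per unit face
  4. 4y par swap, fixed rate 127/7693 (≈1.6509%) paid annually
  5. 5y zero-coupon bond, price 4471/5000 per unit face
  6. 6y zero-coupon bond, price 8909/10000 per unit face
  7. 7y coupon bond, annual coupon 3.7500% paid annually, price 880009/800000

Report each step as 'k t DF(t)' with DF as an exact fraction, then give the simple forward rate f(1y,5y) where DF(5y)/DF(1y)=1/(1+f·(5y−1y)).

1 1 1247/1250
2 2 9653/10000
3 3 9471/10000
4 4 1873/2000
5 5 4471/5000
6 6 8909/10000
7 7 8567/10000
f(1y,5y) = ((1247/1250)/(4471/5000) − 1)/(4) = 517/17884 ≈ 2.8909%

step 1 [1y] zero: DF = P = 1247/1250 ≈ 0.997600
step 2 [2y] bond c/1=1/25: DF=(130477/125000 − 1/25·(0.997600))/(1+1/25) = 9653/10000 ≈ 0.965300
step 3 [3y] zero: DF = P = 9471/10000 ≈ 0.947100
step 4 [4y] swap r/1=127/7693: DF=(1 − 127/7693·(0.997600+0.965300+0.947100))/(1+127/7693) = 1873/2000 ≈ 0.936500
step 5 [5y] zero: DF = P = 4471/5000 ≈ 0.894200
step 6 [6y] zero: DF = P = 8909/10000 ≈ 0.890900
step 7 [7y] bond c/1=3/80: DF=(880009/800000 − 3/80·(0.997600+0.965300+0.947100+0.936500+0.894200+0.890900))/(1+3/80) = 8567/10000 ≈ 0.856700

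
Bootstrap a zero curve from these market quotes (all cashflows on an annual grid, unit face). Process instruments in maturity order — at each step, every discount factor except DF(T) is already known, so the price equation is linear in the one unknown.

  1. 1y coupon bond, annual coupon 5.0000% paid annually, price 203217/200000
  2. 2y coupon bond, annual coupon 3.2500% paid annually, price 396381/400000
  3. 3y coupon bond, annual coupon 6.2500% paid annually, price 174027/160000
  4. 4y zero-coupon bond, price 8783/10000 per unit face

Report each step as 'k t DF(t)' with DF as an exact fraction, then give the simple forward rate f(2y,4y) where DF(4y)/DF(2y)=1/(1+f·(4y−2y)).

1 1 9677/10000
2 2 9293/10000
3 3 9121/10000
4 4 8783/10000
f(2y,4y) = ((9293/10000)/(8783/10000) − 1)/(2) = 255/8783 ≈ 2.9033%

step 1 [1y] bond c/1=1/20: DF=(203217/200000 − 1/20·(0))/(1+1/20) = 9677/10000 ≈ 0.967700
step 2 [2y] bond c/1=13/400: DF=(396381/400000 − 13/400·(0.967700))/(1+13/400) = 9293/10000 ≈ 0.929300
step 3 [3y] bond c/1=1/16: DF=(174027/160000 − 1/16·(0.967700+0.929300))/(1+1/16) = 9121/10000 ≈ 0.912100
step 4 [4y] zero: DF = P = 8783/10000 ≈ 0.878300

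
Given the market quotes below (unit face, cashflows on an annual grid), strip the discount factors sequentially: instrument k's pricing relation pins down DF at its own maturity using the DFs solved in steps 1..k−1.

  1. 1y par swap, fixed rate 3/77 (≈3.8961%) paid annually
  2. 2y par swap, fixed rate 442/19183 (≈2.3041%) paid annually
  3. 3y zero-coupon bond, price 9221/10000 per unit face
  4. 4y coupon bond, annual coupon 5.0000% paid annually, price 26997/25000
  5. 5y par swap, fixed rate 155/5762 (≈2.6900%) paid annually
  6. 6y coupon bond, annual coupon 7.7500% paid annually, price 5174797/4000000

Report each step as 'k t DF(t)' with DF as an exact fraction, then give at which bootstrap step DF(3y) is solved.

step 1 [1y] swap r/1=3/77: DF=(1 − 3/77·(0))/(1+3/77) = 77/80 ≈ 0.962500
step 2 [2y] swap r/1=442/19183: DF=(1 − 442/19183·(0.962500))/(1+442/19183) = 4779/5000 ≈ 0.955800
step 3 [3y] zero: DF = P = 9221/10000 ≈ 0.922100
step 4 [4y] bond c/1=1/20: DF=(26997/25000 − 1/20·(0.962500+0.955800+0.922100))/(1+1/20) = 2233/2500 ≈ 0.893200
step 5 [5y] swap r/1=155/5762: DF=(1 − 155/5762·(0.962500+0.955800+0.922100+0.893200))/(1+155/5762) = 219/250 ≈ 0.876000
step 6 [6y] bond c/1=31/400: DF=(5174797/4000000 − 31/400·(0.962500+0.955800+0.922100+0.893200+0.876000))/(1+31/400) = 8691/10000 ≈ 0.869100

1 1 77/80
2 2 4779/5000
3 3 9221/10000
4 4 2233/2500
5 5 219/250
6 6 8691/10000
DF(3y) is solved at step 3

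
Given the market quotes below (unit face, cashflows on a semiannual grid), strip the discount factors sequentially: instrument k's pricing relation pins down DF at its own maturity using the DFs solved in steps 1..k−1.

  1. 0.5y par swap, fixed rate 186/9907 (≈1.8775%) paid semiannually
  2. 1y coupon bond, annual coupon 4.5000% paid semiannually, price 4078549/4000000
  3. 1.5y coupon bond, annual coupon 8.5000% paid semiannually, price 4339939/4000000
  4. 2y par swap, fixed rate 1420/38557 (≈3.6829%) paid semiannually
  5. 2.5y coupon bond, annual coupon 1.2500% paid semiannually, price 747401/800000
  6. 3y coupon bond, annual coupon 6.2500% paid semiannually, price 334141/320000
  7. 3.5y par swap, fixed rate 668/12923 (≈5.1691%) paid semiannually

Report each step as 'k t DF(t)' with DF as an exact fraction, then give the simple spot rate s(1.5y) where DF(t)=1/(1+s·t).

1 1/2 9907/10000
2 1 4877/5000
3 3/2 4803/5000
4 2 929/1000
5 5/2 1809/2000
6 3 8683/10000
7 7/2 833/1000
s(1.5y) = (1/(4803/5000) − 1)/(3/2) = 394/14409 ≈ 2.7344%

step 1 [0.5y] swap r/2=93/9907: DF=(1 − 93/9907·(0))/(1+93/9907) = 9907/10000 ≈ 0.990700
step 2 [1y] bond c/2=9/400: DF=(4078549/4000000 − 9/400·(0.990700))/(1+9/400) = 4877/5000 ≈ 0.975400
step 3 [1.5y] bond c/2=17/400: DF=(4339939/4000000 − 17/400·(0.990700+0.975400))/(1+17/400) = 4803/5000 ≈ 0.960600
step 4 [2y] swap r/2=710/38557: DF=(1 − 710/38557·(0.990700+0.975400+0.960600))/(1+710/38557) = 929/1000 ≈ 0.929000
step 5 [2.5y] bond c/2=1/160: DF=(747401/800000 − 1/160·(0.990700+0.975400+0.960600+0.929000))/(1+1/160) = 1809/2000 ≈ 0.904500
step 6 [3y] bond c/2=1/32: DF=(334141/320000 − 1/32·(0.990700+0.975400+0.960600+0.929000+0.904500))/(1+1/32) = 8683/10000 ≈ 0.868300
step 7 [3.5y] swap r/2=334/12923: DF=(1 − 334/12923·(0.990700+0.975400+0.960600+0.929000+0.904500+0.868300))/(1+334/12923) = 833/1000 ≈ 0.833000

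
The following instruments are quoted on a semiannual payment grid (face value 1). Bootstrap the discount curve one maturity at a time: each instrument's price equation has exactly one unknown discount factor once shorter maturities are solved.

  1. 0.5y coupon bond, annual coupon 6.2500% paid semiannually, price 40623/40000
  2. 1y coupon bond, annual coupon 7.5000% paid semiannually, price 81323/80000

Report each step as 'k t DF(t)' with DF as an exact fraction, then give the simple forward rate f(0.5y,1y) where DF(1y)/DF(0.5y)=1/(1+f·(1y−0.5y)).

step 1 [0.5y] bond c/2=1/32: DF=(40623/40000 − 1/32·(0))/(1+1/32) = 1231/1250 ≈ 0.984800
step 2 [1y] bond c/2=3/80: DF=(81323/80000 − 3/80·(0.984800))/(1+3/80) = 4721/5000 ≈ 0.944200

1 1/2 1231/1250
2 1 4721/5000
f(0.5y,1y) = ((1231/1250)/(4721/5000) − 1)/(1/2) = 406/4721 ≈ 8.5999%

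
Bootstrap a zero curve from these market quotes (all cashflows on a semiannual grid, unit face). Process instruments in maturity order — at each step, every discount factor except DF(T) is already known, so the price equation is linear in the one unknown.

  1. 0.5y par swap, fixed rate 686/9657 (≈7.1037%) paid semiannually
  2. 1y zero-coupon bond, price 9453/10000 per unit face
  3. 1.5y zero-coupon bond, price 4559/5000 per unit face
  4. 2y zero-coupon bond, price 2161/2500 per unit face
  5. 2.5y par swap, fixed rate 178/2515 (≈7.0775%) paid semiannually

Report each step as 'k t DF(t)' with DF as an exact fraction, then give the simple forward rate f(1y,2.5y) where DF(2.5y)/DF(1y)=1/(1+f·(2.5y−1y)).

1 1/2 9657/10000
2 1 9453/10000
3 3/2 4559/5000
4 2 2161/2500
5 5/2 4199/5000
f(1y,2.5y) = ((9453/10000)/(4199/5000) − 1)/(3/2) = 1055/12597 ≈ 8.3750%

step 1 [0.5y] swap r/2=343/9657: DF=(1 − 343/9657·(0))/(1+343/9657) = 9657/10000 ≈ 0.965700
step 2 [1y] zero: DF = P = 9453/10000 ≈ 0.945300
step 3 [1.5y] zero: DF = P = 4559/5000 ≈ 0.911800
step 4 [2y] zero: DF = P = 2161/2500 ≈ 0.864400
step 5 [2.5y] swap r/2=89/2515: DF=(1 − 89/2515·(0.965700+0.945300+0.911800+0.864400))/(1+89/2515) = 4199/5000 ≈ 0.839800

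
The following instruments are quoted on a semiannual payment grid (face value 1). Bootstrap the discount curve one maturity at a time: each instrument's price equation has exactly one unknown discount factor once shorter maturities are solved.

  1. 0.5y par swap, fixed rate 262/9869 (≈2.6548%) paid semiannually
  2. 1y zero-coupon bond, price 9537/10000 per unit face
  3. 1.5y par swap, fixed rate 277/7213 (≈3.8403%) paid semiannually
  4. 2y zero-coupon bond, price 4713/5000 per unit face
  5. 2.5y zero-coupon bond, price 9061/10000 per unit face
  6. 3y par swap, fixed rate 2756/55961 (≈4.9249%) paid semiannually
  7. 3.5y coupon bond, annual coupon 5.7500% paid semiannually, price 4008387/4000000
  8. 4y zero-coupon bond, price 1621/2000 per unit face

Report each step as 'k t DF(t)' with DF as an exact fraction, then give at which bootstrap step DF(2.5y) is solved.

1 1/2 9869/10000
2 1 9537/10000
3 3/2 4723/5000
4 2 4713/5000
5 5/2 9061/10000
6 3 4311/5000
7 7/2 8177/10000
8 4 1621/2000
DF(2.5y) is solved at step 5

step 1 [0.5y] swap r/2=131/9869: DF=(1 − 131/9869·(0))/(1+131/9869) = 9869/10000 ≈ 0.986900
step 2 [1y] zero: DF = P = 9537/10000 ≈ 0.953700
step 3 [1.5y] swap r/2=277/14426: DF=(1 − 277/14426·(0.986900+0.953700))/(1+277/14426) = 4723/5000 ≈ 0.944600
step 4 [2y] zero: DF = P = 4713/5000 ≈ 0.942600
step 5 [2.5y] zero: DF = P = 9061/10000 ≈ 0.906100
step 6 [3y] swap r/2=1378/55961: DF=(1 − 1378/55961·(0.986900+0.953700+0.944600+0.942600+0.906100))/(1+1378/55961) = 4311/5000 ≈ 0.862200
step 7 [3.5y] bond c/2=23/800: DF=(4008387/4000000 − 23/800·(0.986900+0.953700+0.944600+0.942600+0.906100+0.862200))/(1+23/800) = 8177/10000 ≈ 0.817700
step 8 [4y] zero: DF = P = 1621/2000 ≈ 0.810500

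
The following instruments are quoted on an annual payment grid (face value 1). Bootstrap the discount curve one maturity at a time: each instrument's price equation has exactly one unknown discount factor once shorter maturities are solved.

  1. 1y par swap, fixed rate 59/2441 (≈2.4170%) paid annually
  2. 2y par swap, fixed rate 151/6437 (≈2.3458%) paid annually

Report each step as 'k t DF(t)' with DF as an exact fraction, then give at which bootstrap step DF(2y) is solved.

1 1 2441/2500
2 2 9547/10000
DF(2y) is solved at step 2

step 1 [1y] swap r/1=59/2441: DF=(1 − 59/2441·(0))/(1+59/2441) = 2441/2500 ≈ 0.976400
step 2 [2y] swap r/1=151/6437: DF=(1 − 151/6437·(0.976400))/(1+151/6437) = 9547/10000 ≈ 0.954700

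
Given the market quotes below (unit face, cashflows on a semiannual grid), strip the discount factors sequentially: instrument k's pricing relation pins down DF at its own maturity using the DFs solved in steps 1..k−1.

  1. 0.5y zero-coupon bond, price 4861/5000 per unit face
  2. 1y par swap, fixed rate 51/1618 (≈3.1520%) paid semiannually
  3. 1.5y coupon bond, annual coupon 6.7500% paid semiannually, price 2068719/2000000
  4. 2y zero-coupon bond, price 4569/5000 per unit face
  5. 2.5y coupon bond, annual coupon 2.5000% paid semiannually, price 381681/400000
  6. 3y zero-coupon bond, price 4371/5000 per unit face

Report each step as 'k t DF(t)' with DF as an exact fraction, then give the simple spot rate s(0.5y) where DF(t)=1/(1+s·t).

1 1/2 4861/5000
2 1 4847/5000
3 3/2 2343/2500
4 2 4569/5000
5 5/2 2239/2500
6 3 4371/5000
s(0.5y) = (1/(4861/5000) − 1)/(1/2) = 278/4861 ≈ 5.7190%

step 1 [0.5y] zero: DF = P = 4861/5000 ≈ 0.972200
step 2 [1y] swap r/2=51/3236: DF=(1 − 51/3236·(0.972200))/(1+51/3236) = 4847/5000 ≈ 0.969400
step 3 [1.5y] bond c/2=27/800: DF=(2068719/2000000 − 27/800·(0.972200+0.969400))/(1+27/800) = 2343/2500 ≈ 0.937200
step 4 [2y] zero: DF = P = 4569/5000 ≈ 0.913800
step 5 [2.5y] bond c/2=1/80: DF=(381681/400000 − 1/80·(0.972200+0.969400+0.937200+0.913800))/(1+1/80) = 2239/2500 ≈ 0.895600
step 6 [3y] zero: DF = P = 4371/5000 ≈ 0.874200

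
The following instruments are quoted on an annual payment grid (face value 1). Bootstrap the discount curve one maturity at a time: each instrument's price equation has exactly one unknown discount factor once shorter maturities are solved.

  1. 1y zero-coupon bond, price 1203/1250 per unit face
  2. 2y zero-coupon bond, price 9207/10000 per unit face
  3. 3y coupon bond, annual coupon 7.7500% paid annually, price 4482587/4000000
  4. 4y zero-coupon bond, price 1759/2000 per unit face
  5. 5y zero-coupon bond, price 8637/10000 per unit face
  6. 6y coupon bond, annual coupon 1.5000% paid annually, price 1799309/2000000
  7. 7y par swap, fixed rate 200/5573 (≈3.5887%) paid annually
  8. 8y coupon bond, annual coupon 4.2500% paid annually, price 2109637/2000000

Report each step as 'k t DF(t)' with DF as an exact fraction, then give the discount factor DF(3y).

1 1 1203/1250
2 2 9207/10000
3 3 4523/5000
4 4 1759/2000
5 5 8637/10000
6 6 4097/5000
7 7 39/50
8 8 7619/10000
DF(3y) = 4523/5000 ≈ 0.904600

step 1 [1y] zero: DF = P = 1203/1250 ≈ 0.962400
step 2 [2y] zero: DF = P = 9207/10000 ≈ 0.920700
step 3 [3y] bond c/1=31/400: DF=(4482587/4000000 − 31/400·(0.962400+0.920700))/(1+31/400) = 4523/5000 ≈ 0.904600
step 4 [4y] zero: DF = P = 1759/2000 ≈ 0.879500
step 5 [5y] zero: DF = P = 8637/10000 ≈ 0.863700
step 6 [6y] bond c/1=3/200: DF=(1799309/2000000 − 3/200·(0.962400+0.920700+0.904600+0.879500+0.863700))/(1+3/200) = 4097/5000 ≈ 0.819400
step 7 [7y] swap r/1=200/5573: DF=(1 − 200/5573·(0.962400+0.920700+0.904600+0.879500+0.863700+0.819400))/(1+200/5573) = 39/50 ≈ 0.780000
step 8 [8y] bond c/1=17/400: DF=(2109637/2000000 − 17/400·(0.962400+0.920700+0.904600+0.879500+0.863700+0.819400+0.780000))/(1+17/400) = 7619/10000 ≈ 0.761900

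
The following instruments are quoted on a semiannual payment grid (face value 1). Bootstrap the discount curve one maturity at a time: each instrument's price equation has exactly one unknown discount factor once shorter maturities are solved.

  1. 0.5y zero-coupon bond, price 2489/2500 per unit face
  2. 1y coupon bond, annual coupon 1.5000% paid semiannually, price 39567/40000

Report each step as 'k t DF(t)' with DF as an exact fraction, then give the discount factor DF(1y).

1 1/2 2489/2500
2 1 609/625
DF(1y) = 609/625 ≈ 0.974400

step 1 [0.5y] zero: DF = P = 2489/2500 ≈ 0.995600
step 2 [1y] bond c/2=3/400: DF=(39567/40000 − 3/400·(0.995600))/(1+3/400) = 609/625 ≈ 0.974400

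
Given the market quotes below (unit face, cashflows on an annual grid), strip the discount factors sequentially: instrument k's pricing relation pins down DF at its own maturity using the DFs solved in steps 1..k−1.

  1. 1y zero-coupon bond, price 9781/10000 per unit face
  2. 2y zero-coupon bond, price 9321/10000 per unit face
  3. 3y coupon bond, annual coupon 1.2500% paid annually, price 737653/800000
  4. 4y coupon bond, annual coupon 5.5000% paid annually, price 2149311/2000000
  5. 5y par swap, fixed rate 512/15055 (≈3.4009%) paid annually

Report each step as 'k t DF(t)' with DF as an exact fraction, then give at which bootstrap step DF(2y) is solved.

step 1 [1y] zero: DF = P = 9781/10000 ≈ 0.978100
step 2 [2y] zero: DF = P = 9321/10000 ≈ 0.932100
step 3 [3y] bond c/1=1/80: DF=(737653/800000 − 1/80·(0.978100+0.932100))/(1+1/80) = 8871/10000 ≈ 0.887100
step 4 [4y] bond c/1=11/200: DF=(2149311/2000000 − 11/200·(0.978100+0.932100+0.887100))/(1+11/200) = 1091/1250 ≈ 0.872800
step 5 [5y] swap r/1=512/15055: DF=(1 − 512/15055·(0.978100+0.932100+0.887100+0.872800))/(1+512/15055) = 529/625 ≈ 0.846400

1 1 9781/10000
2 2 9321/10000
3 3 8871/10000
4 4 1091/1250
5 5 529/625
DF(2y) is solved at step 2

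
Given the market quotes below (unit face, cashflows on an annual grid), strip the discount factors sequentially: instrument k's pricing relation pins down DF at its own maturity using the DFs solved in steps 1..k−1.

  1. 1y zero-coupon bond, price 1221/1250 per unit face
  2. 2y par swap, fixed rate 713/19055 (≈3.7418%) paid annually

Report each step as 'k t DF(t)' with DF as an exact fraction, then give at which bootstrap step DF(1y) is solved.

step 1 [1y] zero: DF = P = 1221/1250 ≈ 0.976800
step 2 [2y] swap r/1=713/19055: DF=(1 − 713/19055·(0.976800))/(1+713/19055) = 9287/10000 ≈ 0.928700

1 1 1221/1250
2 2 9287/10000
DF(1y) is solved at step 1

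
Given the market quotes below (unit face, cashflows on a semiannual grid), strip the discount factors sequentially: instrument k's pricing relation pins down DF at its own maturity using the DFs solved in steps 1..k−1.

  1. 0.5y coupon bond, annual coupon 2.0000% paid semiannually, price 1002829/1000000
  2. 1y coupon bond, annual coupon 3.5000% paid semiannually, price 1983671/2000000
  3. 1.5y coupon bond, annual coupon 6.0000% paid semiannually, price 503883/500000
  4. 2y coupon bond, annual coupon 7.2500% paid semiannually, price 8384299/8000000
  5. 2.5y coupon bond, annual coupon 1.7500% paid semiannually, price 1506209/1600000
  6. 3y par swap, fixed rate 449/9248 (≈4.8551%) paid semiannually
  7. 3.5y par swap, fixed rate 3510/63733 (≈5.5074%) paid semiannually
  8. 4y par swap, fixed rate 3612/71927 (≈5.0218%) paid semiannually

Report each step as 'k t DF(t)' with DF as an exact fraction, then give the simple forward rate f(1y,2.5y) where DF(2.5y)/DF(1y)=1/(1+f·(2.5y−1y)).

step 1 [0.5y] bond c/2=1/100: DF=(1002829/1000000 − 1/100·(0))/(1+1/100) = 9929/10000 ≈ 0.992900
step 2 [1y] bond c/2=7/400: DF=(1983671/2000000 − 7/400·(0.992900))/(1+7/400) = 9577/10000 ≈ 0.957700
step 3 [1.5y] bond c/2=3/100: DF=(503883/500000 − 3/100·(0.992900+0.957700))/(1+3/100) = 576/625 ≈ 0.921600
step 4 [2y] bond c/2=29/800: DF=(8384299/8000000 − 29/800·(0.992900+0.957700+0.921600))/(1+29/800) = 9109/10000 ≈ 0.910900
step 5 [2.5y] bond c/2=7/800: DF=(1506209/1600000 − 7/800·(0.992900+0.957700+0.921600+0.910900))/(1+7/800) = 2251/2500 ≈ 0.900400
step 6 [3y] swap r/2=449/18496: DF=(1 − 449/18496·(0.992900+0.957700+0.921600+0.910900+0.900400))/(1+449/18496) = 8653/10000 ≈ 0.865300
step 7 [3.5y] swap r/2=1755/63733: DF=(1 − 1755/63733·(0.992900+0.957700+0.921600+0.910900+0.900400+0.865300))/(1+1755/63733) = 1649/2000 ≈ 0.824500
step 8 [4y] swap r/2=1806/71927: DF=(1 − 1806/71927·(0.992900+0.957700+0.921600+0.910900+0.900400+0.865300+0.824500))/(1+1806/71927) = 4097/5000 ≈ 0.819400

1 1/2 9929/10000
2 1 9577/10000
3 3/2 576/625
4 2 9109/10000
5 5/2 2251/2500
6 3 8653/10000
7 7/2 1649/2000
8 4 4097/5000
f(1y,2.5y) = ((9577/10000)/(2251/2500) − 1)/(3/2) = 191/4502 ≈ 4.2426%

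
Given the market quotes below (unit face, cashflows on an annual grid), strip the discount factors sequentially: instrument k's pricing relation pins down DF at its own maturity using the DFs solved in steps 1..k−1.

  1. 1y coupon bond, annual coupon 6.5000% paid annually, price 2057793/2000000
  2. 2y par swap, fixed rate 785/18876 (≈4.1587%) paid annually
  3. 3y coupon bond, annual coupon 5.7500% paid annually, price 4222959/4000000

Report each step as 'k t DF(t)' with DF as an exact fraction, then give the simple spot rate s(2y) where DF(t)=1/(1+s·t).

step 1 [1y] bond c/1=13/200: DF=(2057793/2000000 − 13/200·(0))/(1+13/200) = 9661/10000 ≈ 0.966100
step 2 [2y] swap r/1=785/18876: DF=(1 − 785/18876·(0.966100))/(1+785/18876) = 1843/2000 ≈ 0.921500
step 3 [3y] bond c/1=23/400: DF=(4222959/4000000 − 23/400·(0.966100+0.921500))/(1+23/400) = 8957/10000 ≈ 0.895700

1 1 9661/10000
2 2 1843/2000
3 3 8957/10000
s(2y) = (1/(1843/2000) − 1)/(2) = 157/3686 ≈ 4.2594%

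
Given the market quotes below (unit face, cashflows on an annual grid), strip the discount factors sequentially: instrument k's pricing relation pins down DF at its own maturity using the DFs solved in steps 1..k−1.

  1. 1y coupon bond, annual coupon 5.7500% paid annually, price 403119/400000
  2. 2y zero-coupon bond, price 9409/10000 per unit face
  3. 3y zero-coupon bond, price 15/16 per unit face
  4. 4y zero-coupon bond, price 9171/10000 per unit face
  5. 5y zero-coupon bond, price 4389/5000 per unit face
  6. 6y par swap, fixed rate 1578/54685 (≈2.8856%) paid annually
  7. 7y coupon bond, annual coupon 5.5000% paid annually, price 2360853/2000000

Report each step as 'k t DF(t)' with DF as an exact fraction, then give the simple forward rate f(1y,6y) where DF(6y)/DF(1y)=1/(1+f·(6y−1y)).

step 1 [1y] bond c/1=23/400: DF=(403119/400000 − 23/400·(0))/(1+23/400) = 953/1000 ≈ 0.953000
step 2 [2y] zero: DF = P = 9409/10000 ≈ 0.940900
step 3 [3y] zero: DF = P = 15/16 ≈ 0.937500
step 4 [4y] zero: DF = P = 9171/10000 ≈ 0.917100
step 5 [5y] zero: DF = P = 4389/5000 ≈ 0.877800
step 6 [6y] swap r/1=1578/54685: DF=(1 − 1578/54685·(0.953000+0.940900+0.937500+0.917100+0.877800))/(1+1578/54685) = 4211/5000 ≈ 0.842200
step 7 [7y] bond c/1=11/200: DF=(2360853/2000000 − 11/200·(0.953000+0.940900+0.937500+0.917100+0.877800+0.842200))/(1+11/200) = 4169/5000 ≈ 0.833800

1 1 953/1000
2 2 9409/10000
3 3 15/16
4 4 9171/10000
5 5 4389/5000
6 6 4211/5000
7 7 4169/5000
f(1y,6y) = ((953/1000)/(4211/5000) − 1)/(5) = 554/21055 ≈ 2.6312%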